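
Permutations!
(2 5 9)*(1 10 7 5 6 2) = (1 10 7 5 9)(2 6) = [0, 10, 6, 3, 4, 9, 2, 5, 8, 1, 7]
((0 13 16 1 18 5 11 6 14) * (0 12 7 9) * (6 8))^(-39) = ((0 13 16 1 18 5 11 8 6 14 12 7 9))^(-39) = (18)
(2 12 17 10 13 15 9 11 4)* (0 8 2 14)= (0 8 2 12 17 10 13 15 9 11 4 14)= [8, 1, 12, 3, 14, 5, 6, 7, 2, 11, 13, 4, 17, 15, 0, 9, 16, 10]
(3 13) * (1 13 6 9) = (1 13 3 6 9) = [0, 13, 2, 6, 4, 5, 9, 7, 8, 1, 10, 11, 12, 3]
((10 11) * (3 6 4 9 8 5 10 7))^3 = (3 9 10)(4 5 7)(6 8 11)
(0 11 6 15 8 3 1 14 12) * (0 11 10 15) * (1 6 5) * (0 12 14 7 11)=(0 10 15 8 3 6 12)(1 7 11 5)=[10, 7, 2, 6, 4, 1, 12, 11, 3, 9, 15, 5, 0, 13, 14, 8]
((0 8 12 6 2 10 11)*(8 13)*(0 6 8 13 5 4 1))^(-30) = (13)(0 4)(1 5)(2 11)(6 10)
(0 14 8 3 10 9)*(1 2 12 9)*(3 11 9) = (0 14 8 11 9)(1 2 12 3 10) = [14, 2, 12, 10, 4, 5, 6, 7, 11, 0, 1, 9, 3, 13, 8]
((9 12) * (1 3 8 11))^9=(1 3 8 11)(9 12)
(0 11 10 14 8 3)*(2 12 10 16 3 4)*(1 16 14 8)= [11, 16, 12, 0, 2, 5, 6, 7, 4, 9, 8, 14, 10, 13, 1, 15, 3]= (0 11 14 1 16 3)(2 12 10 8 4)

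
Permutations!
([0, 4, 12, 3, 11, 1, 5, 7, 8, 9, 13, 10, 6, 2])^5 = (1 2 4 12 11 6 10 5 13)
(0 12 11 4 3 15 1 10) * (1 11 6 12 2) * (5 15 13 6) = (0 2 1 10)(3 13 6 12 5 15 11 4) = [2, 10, 1, 13, 3, 15, 12, 7, 8, 9, 0, 4, 5, 6, 14, 11]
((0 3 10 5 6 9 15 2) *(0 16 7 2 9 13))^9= (16)(0 5)(3 6)(9 15)(10 13)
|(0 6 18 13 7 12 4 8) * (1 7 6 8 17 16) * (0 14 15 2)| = |(0 8 14 15 2)(1 7 12 4 17 16)(6 18 13)| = 30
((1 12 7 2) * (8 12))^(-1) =(1 2 7 12 8)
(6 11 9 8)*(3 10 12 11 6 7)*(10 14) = (3 14 10 12 11 9 8 7) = [0, 1, 2, 14, 4, 5, 6, 3, 7, 8, 12, 9, 11, 13, 10]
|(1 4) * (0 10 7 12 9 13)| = |(0 10 7 12 9 13)(1 4)| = 6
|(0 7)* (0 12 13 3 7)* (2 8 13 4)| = 7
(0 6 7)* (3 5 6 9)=[9, 1, 2, 5, 4, 6, 7, 0, 8, 3]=(0 9 3 5 6 7)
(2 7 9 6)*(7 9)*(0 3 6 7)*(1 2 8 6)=(0 3 1 2 9 7)(6 8)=[3, 2, 9, 1, 4, 5, 8, 0, 6, 7]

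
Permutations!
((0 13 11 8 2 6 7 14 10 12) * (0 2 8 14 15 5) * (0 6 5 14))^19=((0 13 11)(2 5 6 7 15 14 10 12))^19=(0 13 11)(2 7 10 5 15 12 6 14)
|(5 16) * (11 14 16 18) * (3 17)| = 10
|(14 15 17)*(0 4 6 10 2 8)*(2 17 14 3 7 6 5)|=|(0 4 5 2 8)(3 7 6 10 17)(14 15)|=10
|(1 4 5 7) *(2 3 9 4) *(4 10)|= |(1 2 3 9 10 4 5 7)|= 8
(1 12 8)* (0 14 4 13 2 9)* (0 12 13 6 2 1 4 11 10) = (0 14 11 10)(1 13)(2 9 12 8 4 6) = [14, 13, 9, 3, 6, 5, 2, 7, 4, 12, 0, 10, 8, 1, 11]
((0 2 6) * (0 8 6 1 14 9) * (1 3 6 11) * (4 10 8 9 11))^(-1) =((0 2 3 6 9)(1 14 11)(4 10 8))^(-1) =(0 9 6 3 2)(1 11 14)(4 8 10)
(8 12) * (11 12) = (8 11 12) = [0, 1, 2, 3, 4, 5, 6, 7, 11, 9, 10, 12, 8]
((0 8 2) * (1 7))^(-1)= (0 2 8)(1 7)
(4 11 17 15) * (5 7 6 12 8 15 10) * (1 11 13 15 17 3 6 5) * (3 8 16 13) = (1 11 8 17 10)(3 6 12 16 13 15 4)(5 7) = [0, 11, 2, 6, 3, 7, 12, 5, 17, 9, 1, 8, 16, 15, 14, 4, 13, 10]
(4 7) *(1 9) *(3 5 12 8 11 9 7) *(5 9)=(1 7 4 3 9)(5 12 8 11)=[0, 7, 2, 9, 3, 12, 6, 4, 11, 1, 10, 5, 8]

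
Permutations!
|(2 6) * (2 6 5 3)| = 3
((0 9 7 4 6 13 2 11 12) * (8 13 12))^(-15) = (0 4)(2 11 8 13)(6 9)(7 12)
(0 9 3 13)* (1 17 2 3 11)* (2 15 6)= (0 9 11 1 17 15 6 2 3 13)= [9, 17, 3, 13, 4, 5, 2, 7, 8, 11, 10, 1, 12, 0, 14, 6, 16, 15]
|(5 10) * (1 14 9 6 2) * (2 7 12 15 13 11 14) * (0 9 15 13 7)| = |(0 9 6)(1 2)(5 10)(7 12 13 11 14 15)| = 6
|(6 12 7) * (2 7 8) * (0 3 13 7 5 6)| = 20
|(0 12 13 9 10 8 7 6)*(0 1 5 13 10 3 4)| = 12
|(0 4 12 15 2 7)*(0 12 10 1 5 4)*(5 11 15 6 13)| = |(1 11 15 2 7 12 6 13 5 4 10)| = 11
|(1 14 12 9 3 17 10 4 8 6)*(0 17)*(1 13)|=12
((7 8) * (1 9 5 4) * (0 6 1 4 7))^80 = ((0 6 1 9 5 7 8))^80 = (0 9 8 1 7 6 5)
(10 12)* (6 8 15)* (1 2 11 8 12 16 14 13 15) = [0, 2, 11, 3, 4, 5, 12, 7, 1, 9, 16, 8, 10, 15, 13, 6, 14] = (1 2 11 8)(6 12 10 16 14 13 15)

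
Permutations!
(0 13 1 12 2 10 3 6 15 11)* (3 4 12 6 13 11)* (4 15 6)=(0 11)(1 4 12 2 10 15 3 13)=[11, 4, 10, 13, 12, 5, 6, 7, 8, 9, 15, 0, 2, 1, 14, 3]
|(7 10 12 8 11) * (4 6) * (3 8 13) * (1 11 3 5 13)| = |(1 11 7 10 12)(3 8)(4 6)(5 13)| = 10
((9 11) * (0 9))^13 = (0 9 11)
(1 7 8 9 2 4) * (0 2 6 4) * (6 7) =(0 2)(1 6 4)(7 8 9) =[2, 6, 0, 3, 1, 5, 4, 8, 9, 7]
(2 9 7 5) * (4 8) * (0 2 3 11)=(0 2 9 7 5 3 11)(4 8)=[2, 1, 9, 11, 8, 3, 6, 5, 4, 7, 10, 0]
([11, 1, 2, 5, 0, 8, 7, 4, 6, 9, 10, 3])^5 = [6, 1, 2, 4, 8, 0, 3, 5, 11, 9, 10, 7]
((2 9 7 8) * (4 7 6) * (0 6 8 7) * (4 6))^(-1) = ((0 4)(2 9 8))^(-1) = (0 4)(2 8 9)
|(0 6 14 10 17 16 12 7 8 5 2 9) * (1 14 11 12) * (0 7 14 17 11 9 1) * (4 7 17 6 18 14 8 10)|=16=|(0 18 14 4 7 10 11 12 8 5 2 1 6 9 17 16)|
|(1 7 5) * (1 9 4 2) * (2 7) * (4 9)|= |(9)(1 2)(4 7 5)|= 6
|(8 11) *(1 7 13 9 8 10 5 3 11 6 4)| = |(1 7 13 9 8 6 4)(3 11 10 5)| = 28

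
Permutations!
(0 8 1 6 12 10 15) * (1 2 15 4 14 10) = [8, 6, 15, 3, 14, 5, 12, 7, 2, 9, 4, 11, 1, 13, 10, 0] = (0 8 2 15)(1 6 12)(4 14 10)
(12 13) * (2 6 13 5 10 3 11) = (2 6 13 12 5 10 3 11) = [0, 1, 6, 11, 4, 10, 13, 7, 8, 9, 3, 2, 5, 12]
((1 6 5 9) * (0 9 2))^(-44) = (0 5 1)(2 6 9) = ((0 9 1 6 5 2))^(-44)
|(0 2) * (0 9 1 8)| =|(0 2 9 1 8)| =5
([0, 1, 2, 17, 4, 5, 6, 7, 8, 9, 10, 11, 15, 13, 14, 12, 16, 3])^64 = [0, 1, 2, 3, 4, 5, 6, 7, 8, 9, 10, 11, 12, 13, 14, 15, 16, 17]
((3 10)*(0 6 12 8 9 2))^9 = ((0 6 12 8 9 2)(3 10))^9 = (0 8)(2 12)(3 10)(6 9)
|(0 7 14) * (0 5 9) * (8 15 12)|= |(0 7 14 5 9)(8 15 12)|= 15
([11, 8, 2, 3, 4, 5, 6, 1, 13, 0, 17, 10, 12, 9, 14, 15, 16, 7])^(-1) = (0 9 13 8 1 7 17 10 11)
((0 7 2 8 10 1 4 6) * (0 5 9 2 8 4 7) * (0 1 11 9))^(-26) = (0 2 8 5 9 7 6 11 1 4 10)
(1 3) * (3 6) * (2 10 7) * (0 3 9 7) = (0 3 1 6 9 7 2 10) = [3, 6, 10, 1, 4, 5, 9, 2, 8, 7, 0]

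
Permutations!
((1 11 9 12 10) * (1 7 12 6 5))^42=((1 11 9 6 5)(7 12 10))^42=(12)(1 9 5 11 6)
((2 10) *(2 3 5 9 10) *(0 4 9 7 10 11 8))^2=(0 9 8 4 11)(3 7)(5 10)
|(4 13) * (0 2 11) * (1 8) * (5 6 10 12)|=12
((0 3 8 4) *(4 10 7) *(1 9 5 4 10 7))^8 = (0 4 5 9 1 10 7 8 3)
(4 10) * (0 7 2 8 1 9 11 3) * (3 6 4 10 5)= (0 7 2 8 1 9 11 6 4 5 3)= [7, 9, 8, 0, 5, 3, 4, 2, 1, 11, 10, 6]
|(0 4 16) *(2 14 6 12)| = 12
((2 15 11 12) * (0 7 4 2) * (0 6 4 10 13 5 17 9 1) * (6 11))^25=(0 7 10 13 5 17 9 1)(2 15 6 4)(11 12)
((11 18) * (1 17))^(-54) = ((1 17)(11 18))^(-54) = (18)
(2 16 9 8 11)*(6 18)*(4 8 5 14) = (2 16 9 5 14 4 8 11)(6 18) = [0, 1, 16, 3, 8, 14, 18, 7, 11, 5, 10, 2, 12, 13, 4, 15, 9, 17, 6]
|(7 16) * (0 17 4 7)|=|(0 17 4 7 16)|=5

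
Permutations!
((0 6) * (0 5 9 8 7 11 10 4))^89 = (0 4 10 11 7 8 9 5 6)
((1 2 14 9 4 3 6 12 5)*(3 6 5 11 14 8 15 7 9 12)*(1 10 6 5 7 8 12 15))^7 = ((1 2 12 11 14 15 8)(3 7 9 4 5 10 6))^7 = (15)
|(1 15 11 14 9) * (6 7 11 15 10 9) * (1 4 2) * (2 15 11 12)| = |(1 10 9 4 15 11 14 6 7 12 2)| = 11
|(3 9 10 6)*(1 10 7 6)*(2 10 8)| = |(1 8 2 10)(3 9 7 6)| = 4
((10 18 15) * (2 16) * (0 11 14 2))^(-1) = ((0 11 14 2 16)(10 18 15))^(-1) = (0 16 2 14 11)(10 15 18)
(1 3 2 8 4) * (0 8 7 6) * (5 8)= (0 5 8 4 1 3 2 7 6)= [5, 3, 7, 2, 1, 8, 0, 6, 4]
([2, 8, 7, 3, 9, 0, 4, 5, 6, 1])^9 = [2, 9, 7, 3, 6, 0, 8, 5, 1, 4]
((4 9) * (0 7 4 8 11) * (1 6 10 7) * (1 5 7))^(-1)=((0 5 7 4 9 8 11)(1 6 10))^(-1)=(0 11 8 9 4 7 5)(1 10 6)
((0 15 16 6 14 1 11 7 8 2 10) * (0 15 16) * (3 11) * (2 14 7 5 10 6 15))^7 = (0 16 15)(1 7 10 3 8 2 11 14 6 5)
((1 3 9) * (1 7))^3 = ((1 3 9 7))^3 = (1 7 9 3)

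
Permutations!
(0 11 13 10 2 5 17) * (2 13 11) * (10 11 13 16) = (0 2 5 17)(10 16)(11 13) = [2, 1, 5, 3, 4, 17, 6, 7, 8, 9, 16, 13, 12, 11, 14, 15, 10, 0]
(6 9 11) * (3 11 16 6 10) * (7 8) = (3 11 10)(6 9 16)(7 8) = [0, 1, 2, 11, 4, 5, 9, 8, 7, 16, 3, 10, 12, 13, 14, 15, 6]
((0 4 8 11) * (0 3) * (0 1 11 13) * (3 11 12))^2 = ((0 4 8 13)(1 12 3))^2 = (0 8)(1 3 12)(4 13)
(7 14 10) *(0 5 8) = [5, 1, 2, 3, 4, 8, 6, 14, 0, 9, 7, 11, 12, 13, 10] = (0 5 8)(7 14 10)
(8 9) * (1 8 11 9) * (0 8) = [8, 0, 2, 3, 4, 5, 6, 7, 1, 11, 10, 9] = (0 8 1)(9 11)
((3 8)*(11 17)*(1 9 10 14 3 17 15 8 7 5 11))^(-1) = (1 17 8 15 11 5 7 3 14 10 9)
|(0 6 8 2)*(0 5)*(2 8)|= 4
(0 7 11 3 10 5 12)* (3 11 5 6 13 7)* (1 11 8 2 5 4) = (0 3 10 6 13 7 4 1 11 8 2 5 12) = [3, 11, 5, 10, 1, 12, 13, 4, 2, 9, 6, 8, 0, 7]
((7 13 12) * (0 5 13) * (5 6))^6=(13)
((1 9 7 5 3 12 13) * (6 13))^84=(1 3)(5 13)(6 7)(9 12)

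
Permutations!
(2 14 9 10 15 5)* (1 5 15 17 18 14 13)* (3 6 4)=(1 5 2 13)(3 6 4)(9 10 17 18 14)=[0, 5, 13, 6, 3, 2, 4, 7, 8, 10, 17, 11, 12, 1, 9, 15, 16, 18, 14]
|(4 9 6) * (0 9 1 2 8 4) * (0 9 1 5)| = |(0 1 2 8 4 5)(6 9)| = 6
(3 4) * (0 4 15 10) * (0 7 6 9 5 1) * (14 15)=(0 4 3 14 15 10 7 6 9 5 1)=[4, 0, 2, 14, 3, 1, 9, 6, 8, 5, 7, 11, 12, 13, 15, 10]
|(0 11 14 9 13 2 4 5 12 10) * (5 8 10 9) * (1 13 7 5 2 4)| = 36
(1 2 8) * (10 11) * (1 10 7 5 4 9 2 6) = (1 6)(2 8 10 11 7 5 4 9) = [0, 6, 8, 3, 9, 4, 1, 5, 10, 2, 11, 7]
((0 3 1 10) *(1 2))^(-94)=((0 3 2 1 10))^(-94)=(0 3 2 1 10)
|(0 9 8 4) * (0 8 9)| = 2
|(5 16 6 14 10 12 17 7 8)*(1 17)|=10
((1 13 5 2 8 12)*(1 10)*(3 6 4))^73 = ((1 13 5 2 8 12 10)(3 6 4))^73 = (1 2 10 5 12 13 8)(3 6 4)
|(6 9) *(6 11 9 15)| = |(6 15)(9 11)| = 2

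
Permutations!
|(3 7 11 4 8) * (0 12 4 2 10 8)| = |(0 12 4)(2 10 8 3 7 11)| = 6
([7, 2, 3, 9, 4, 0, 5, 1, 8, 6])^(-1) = (0 5 6 9 3 2 1 7)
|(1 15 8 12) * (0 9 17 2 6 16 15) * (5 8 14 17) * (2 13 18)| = |(0 9 5 8 12 1)(2 6 16 15 14 17 13 18)| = 24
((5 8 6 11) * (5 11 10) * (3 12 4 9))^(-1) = ((3 12 4 9)(5 8 6 10))^(-1) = (3 9 4 12)(5 10 6 8)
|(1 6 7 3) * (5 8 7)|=6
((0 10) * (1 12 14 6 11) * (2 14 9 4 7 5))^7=((0 10)(1 12 9 4 7 5 2 14 6 11))^7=(0 10)(1 14 7 12 6 5 9 11 2 4)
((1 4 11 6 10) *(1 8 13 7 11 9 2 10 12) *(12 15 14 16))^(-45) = (1 14 11 8 9 12 15 7 10 4 16 6 13 2)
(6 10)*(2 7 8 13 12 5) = (2 7 8 13 12 5)(6 10) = [0, 1, 7, 3, 4, 2, 10, 8, 13, 9, 6, 11, 5, 12]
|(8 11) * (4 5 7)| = 6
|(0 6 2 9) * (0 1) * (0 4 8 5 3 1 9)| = 15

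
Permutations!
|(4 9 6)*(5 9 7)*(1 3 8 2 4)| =|(1 3 8 2 4 7 5 9 6)| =9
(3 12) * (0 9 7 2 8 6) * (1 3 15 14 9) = (0 1 3 12 15 14 9 7 2 8 6) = [1, 3, 8, 12, 4, 5, 0, 2, 6, 7, 10, 11, 15, 13, 9, 14]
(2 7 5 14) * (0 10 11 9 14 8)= (0 10 11 9 14 2 7 5 8)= [10, 1, 7, 3, 4, 8, 6, 5, 0, 14, 11, 9, 12, 13, 2]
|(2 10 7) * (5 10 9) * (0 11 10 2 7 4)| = |(0 11 10 4)(2 9 5)| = 12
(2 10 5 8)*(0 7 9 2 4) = (0 7 9 2 10 5 8 4) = [7, 1, 10, 3, 0, 8, 6, 9, 4, 2, 5]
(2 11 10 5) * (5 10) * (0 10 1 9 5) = [10, 9, 11, 3, 4, 2, 6, 7, 8, 5, 1, 0] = (0 10 1 9 5 2 11)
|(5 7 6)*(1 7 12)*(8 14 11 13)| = 20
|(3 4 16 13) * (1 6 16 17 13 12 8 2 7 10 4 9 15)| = |(1 6 16 12 8 2 7 10 4 17 13 3 9 15)| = 14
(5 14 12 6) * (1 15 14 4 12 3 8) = [0, 15, 2, 8, 12, 4, 5, 7, 1, 9, 10, 11, 6, 13, 3, 14] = (1 15 14 3 8)(4 12 6 5)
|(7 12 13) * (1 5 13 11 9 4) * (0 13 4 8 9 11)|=|(0 13 7 12)(1 5 4)(8 9)|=12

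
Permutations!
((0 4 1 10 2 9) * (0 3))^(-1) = ((0 4 1 10 2 9 3))^(-1) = (0 3 9 2 10 1 4)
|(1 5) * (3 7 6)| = 6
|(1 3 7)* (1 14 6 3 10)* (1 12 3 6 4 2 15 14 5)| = 12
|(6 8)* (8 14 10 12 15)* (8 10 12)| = 6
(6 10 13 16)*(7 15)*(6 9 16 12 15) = (6 10 13 12 15 7)(9 16) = [0, 1, 2, 3, 4, 5, 10, 6, 8, 16, 13, 11, 15, 12, 14, 7, 9]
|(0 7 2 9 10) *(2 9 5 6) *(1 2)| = 4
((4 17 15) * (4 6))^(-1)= ((4 17 15 6))^(-1)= (4 6 15 17)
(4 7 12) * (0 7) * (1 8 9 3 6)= (0 7 12 4)(1 8 9 3 6)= [7, 8, 2, 6, 0, 5, 1, 12, 9, 3, 10, 11, 4]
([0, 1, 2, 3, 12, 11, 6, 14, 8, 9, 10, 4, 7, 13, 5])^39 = (4 14)(5 12)(7 11)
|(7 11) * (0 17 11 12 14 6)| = 7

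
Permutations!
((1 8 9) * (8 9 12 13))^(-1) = (1 9)(8 13 12)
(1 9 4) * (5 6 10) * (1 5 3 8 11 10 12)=[0, 9, 2, 8, 5, 6, 12, 7, 11, 4, 3, 10, 1]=(1 9 4 5 6 12)(3 8 11 10)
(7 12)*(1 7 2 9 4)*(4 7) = (1 4)(2 9 7 12) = [0, 4, 9, 3, 1, 5, 6, 12, 8, 7, 10, 11, 2]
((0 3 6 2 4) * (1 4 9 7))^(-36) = (0 9)(1 6)(2 4)(3 7)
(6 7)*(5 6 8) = (5 6 7 8) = [0, 1, 2, 3, 4, 6, 7, 8, 5]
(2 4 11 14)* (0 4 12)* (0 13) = (0 4 11 14 2 12 13) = [4, 1, 12, 3, 11, 5, 6, 7, 8, 9, 10, 14, 13, 0, 2]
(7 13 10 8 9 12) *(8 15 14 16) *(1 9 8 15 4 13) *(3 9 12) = (1 12 7)(3 9)(4 13 10)(14 16 15) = [0, 12, 2, 9, 13, 5, 6, 1, 8, 3, 4, 11, 7, 10, 16, 14, 15]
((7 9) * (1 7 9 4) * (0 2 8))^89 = ((9)(0 2 8)(1 7 4))^89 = (9)(0 8 2)(1 4 7)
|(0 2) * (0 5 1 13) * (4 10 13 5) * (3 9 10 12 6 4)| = 6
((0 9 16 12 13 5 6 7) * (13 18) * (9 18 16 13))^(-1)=(0 7 6 5 13 9 18)(12 16)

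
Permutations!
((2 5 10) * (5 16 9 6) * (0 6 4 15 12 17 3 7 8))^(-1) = ((0 6 5 10 2 16 9 4 15 12 17 3 7 8))^(-1) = (0 8 7 3 17 12 15 4 9 16 2 10 5 6)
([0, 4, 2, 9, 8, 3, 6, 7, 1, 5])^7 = (1 4 8)(3 9 5)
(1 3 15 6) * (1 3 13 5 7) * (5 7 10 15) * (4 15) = (1 13 7)(3 5 10 4 15 6) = [0, 13, 2, 5, 15, 10, 3, 1, 8, 9, 4, 11, 12, 7, 14, 6]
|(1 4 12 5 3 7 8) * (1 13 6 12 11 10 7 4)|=|(3 4 11 10 7 8 13 6 12 5)|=10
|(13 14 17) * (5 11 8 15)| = 12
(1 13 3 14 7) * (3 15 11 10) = [0, 13, 2, 14, 4, 5, 6, 1, 8, 9, 3, 10, 12, 15, 7, 11] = (1 13 15 11 10 3 14 7)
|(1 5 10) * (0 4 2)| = |(0 4 2)(1 5 10)| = 3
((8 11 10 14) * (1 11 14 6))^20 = ((1 11 10 6)(8 14))^20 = (14)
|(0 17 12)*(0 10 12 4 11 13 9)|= |(0 17 4 11 13 9)(10 12)|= 6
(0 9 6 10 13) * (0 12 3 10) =(0 9 6)(3 10 13 12) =[9, 1, 2, 10, 4, 5, 0, 7, 8, 6, 13, 11, 3, 12]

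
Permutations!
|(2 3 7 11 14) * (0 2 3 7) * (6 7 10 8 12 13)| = 11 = |(0 2 10 8 12 13 6 7 11 14 3)|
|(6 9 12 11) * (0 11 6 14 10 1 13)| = 6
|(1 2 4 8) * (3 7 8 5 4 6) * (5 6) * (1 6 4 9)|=4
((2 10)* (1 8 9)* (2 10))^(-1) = ((10)(1 8 9))^(-1) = (10)(1 9 8)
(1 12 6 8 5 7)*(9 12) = (1 9 12 6 8 5 7) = [0, 9, 2, 3, 4, 7, 8, 1, 5, 12, 10, 11, 6]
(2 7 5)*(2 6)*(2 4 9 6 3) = [0, 1, 7, 2, 9, 3, 4, 5, 8, 6] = (2 7 5 3)(4 9 6)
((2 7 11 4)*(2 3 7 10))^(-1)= (2 10)(3 4 11 7)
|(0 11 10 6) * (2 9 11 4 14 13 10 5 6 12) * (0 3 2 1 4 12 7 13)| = 30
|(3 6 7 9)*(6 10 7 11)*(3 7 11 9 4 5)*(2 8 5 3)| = 21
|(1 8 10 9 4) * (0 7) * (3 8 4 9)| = 6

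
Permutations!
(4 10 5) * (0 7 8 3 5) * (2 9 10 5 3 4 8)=(0 7 2 9 10)(4 5 8)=[7, 1, 9, 3, 5, 8, 6, 2, 4, 10, 0]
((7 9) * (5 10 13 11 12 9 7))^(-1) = (5 9 12 11 13 10)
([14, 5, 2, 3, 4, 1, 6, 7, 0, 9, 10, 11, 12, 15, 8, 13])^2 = [8, 1, 2, 3, 4, 5, 6, 7, 14, 9, 10, 11, 12, 13, 0, 15]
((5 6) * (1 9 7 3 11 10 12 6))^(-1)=(1 5 6 12 10 11 3 7 9)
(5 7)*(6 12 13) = (5 7)(6 12 13) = [0, 1, 2, 3, 4, 7, 12, 5, 8, 9, 10, 11, 13, 6]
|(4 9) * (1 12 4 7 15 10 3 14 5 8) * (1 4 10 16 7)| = |(1 12 10 3 14 5 8 4 9)(7 15 16)| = 9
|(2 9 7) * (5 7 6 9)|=6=|(2 5 7)(6 9)|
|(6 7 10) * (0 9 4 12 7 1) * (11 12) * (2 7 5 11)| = 24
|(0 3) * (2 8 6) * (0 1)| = |(0 3 1)(2 8 6)| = 3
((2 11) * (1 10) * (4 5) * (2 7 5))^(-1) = ((1 10)(2 11 7 5 4))^(-1) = (1 10)(2 4 5 7 11)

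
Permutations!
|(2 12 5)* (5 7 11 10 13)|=7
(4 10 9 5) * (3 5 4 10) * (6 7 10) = [0, 1, 2, 5, 3, 6, 7, 10, 8, 4, 9] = (3 5 6 7 10 9 4)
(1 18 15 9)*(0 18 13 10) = (0 18 15 9 1 13 10) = [18, 13, 2, 3, 4, 5, 6, 7, 8, 1, 0, 11, 12, 10, 14, 9, 16, 17, 15]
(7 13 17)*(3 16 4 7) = (3 16 4 7 13 17) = [0, 1, 2, 16, 7, 5, 6, 13, 8, 9, 10, 11, 12, 17, 14, 15, 4, 3]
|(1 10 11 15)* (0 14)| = 4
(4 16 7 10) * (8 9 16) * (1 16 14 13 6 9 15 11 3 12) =(1 16 7 10 4 8 15 11 3 12)(6 9 14 13) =[0, 16, 2, 12, 8, 5, 9, 10, 15, 14, 4, 3, 1, 6, 13, 11, 7]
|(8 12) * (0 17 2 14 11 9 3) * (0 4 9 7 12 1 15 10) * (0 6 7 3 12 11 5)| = 55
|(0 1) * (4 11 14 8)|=|(0 1)(4 11 14 8)|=4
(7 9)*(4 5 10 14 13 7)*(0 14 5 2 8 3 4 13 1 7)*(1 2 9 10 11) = [14, 7, 8, 4, 9, 11, 6, 10, 3, 13, 5, 1, 12, 0, 2] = (0 14 2 8 3 4 9 13)(1 7 10 5 11)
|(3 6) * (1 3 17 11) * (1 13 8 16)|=8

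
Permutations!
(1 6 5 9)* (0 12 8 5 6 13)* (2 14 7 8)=(0 12 2 14 7 8 5 9 1 13)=[12, 13, 14, 3, 4, 9, 6, 8, 5, 1, 10, 11, 2, 0, 7]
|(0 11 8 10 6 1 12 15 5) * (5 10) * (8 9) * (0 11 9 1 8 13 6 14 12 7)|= |(0 9 13 6 8 5 11 1 7)(10 14 12 15)|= 36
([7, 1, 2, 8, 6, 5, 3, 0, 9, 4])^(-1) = [7, 1, 2, 6, 9, 5, 4, 0, 3, 8]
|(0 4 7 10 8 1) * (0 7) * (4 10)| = 6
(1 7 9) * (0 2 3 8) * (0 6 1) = (0 2 3 8 6 1 7 9) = [2, 7, 3, 8, 4, 5, 1, 9, 6, 0]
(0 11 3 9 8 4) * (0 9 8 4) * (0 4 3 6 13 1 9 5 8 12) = (0 11 6 13 1 9 3 12)(4 5 8) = [11, 9, 2, 12, 5, 8, 13, 7, 4, 3, 10, 6, 0, 1]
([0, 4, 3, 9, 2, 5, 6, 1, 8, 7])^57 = [0, 3, 7, 1, 9, 5, 6, 2, 8, 4]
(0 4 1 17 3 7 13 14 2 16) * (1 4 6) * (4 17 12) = (0 6 1 12 4 17 3 7 13 14 2 16) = [6, 12, 16, 7, 17, 5, 1, 13, 8, 9, 10, 11, 4, 14, 2, 15, 0, 3]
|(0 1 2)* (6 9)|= 6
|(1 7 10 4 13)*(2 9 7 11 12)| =|(1 11 12 2 9 7 10 4 13)| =9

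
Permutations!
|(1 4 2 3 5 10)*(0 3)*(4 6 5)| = |(0 3 4 2)(1 6 5 10)| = 4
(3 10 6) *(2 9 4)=(2 9 4)(3 10 6)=[0, 1, 9, 10, 2, 5, 3, 7, 8, 4, 6]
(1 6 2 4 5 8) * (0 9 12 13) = (0 9 12 13)(1 6 2 4 5 8) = [9, 6, 4, 3, 5, 8, 2, 7, 1, 12, 10, 11, 13, 0]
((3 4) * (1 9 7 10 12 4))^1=(1 9 7 10 12 4 3)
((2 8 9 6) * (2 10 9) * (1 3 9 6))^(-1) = (1 9 3)(2 8)(6 10)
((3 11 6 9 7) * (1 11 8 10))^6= (1 8 7 6)(3 9 11 10)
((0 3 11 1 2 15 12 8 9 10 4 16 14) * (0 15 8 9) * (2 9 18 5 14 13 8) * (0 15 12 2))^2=(0 11 9 4 13 15)(1 10 16 8 2 3)(5 12)(14 18)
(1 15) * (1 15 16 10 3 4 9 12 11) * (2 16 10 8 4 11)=(1 10 3 11)(2 16 8 4 9 12)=[0, 10, 16, 11, 9, 5, 6, 7, 4, 12, 3, 1, 2, 13, 14, 15, 8]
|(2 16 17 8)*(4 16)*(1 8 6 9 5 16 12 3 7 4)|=|(1 8 2)(3 7 4 12)(5 16 17 6 9)|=60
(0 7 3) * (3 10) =(0 7 10 3) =[7, 1, 2, 0, 4, 5, 6, 10, 8, 9, 3]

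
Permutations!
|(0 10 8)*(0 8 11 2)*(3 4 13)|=|(0 10 11 2)(3 4 13)|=12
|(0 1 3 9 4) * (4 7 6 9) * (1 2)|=15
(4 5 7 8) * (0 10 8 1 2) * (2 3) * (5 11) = (0 10 8 4 11 5 7 1 3 2) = [10, 3, 0, 2, 11, 7, 6, 1, 4, 9, 8, 5]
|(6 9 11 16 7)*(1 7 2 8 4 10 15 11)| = 28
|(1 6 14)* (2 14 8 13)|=|(1 6 8 13 2 14)|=6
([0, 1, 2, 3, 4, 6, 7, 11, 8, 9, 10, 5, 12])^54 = (12)(5 7)(6 11)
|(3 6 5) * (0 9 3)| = 5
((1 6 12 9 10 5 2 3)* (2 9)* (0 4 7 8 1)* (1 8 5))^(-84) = (0 9 12 4 10 2 7 1 3 5 6) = ((0 4 7 5 9 10 1 6 12 2 3))^(-84)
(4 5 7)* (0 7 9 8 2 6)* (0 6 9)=(0 7 4 5)(2 9 8)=[7, 1, 9, 3, 5, 0, 6, 4, 2, 8]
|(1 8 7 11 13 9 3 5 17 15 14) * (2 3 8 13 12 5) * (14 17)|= |(1 13 9 8 7 11 12 5 14)(2 3)(15 17)|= 18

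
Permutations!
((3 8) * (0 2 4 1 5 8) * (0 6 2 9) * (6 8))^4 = ((0 9)(1 5 6 2 4)(3 8))^4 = (9)(1 4 2 6 5)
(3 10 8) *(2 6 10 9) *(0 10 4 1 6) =[10, 6, 0, 9, 1, 5, 4, 7, 3, 2, 8] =(0 10 8 3 9 2)(1 6 4)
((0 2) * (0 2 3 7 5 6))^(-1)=(0 6 5 7 3)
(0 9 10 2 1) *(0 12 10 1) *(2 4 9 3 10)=(0 3 10 4 9 1 12 2)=[3, 12, 0, 10, 9, 5, 6, 7, 8, 1, 4, 11, 2]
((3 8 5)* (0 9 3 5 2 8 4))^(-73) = ((0 9 3 4)(2 8))^(-73) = (0 4 3 9)(2 8)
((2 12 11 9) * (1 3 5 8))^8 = ((1 3 5 8)(2 12 11 9))^8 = (12)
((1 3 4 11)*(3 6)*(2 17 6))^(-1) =(1 11 4 3 6 17 2)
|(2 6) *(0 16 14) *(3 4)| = 6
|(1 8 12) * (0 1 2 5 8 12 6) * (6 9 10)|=9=|(0 1 12 2 5 8 9 10 6)|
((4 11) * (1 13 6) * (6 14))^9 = (1 13 14 6)(4 11)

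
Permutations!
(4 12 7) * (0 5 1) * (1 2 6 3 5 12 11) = (0 12 7 4 11 1)(2 6 3 5) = [12, 0, 6, 5, 11, 2, 3, 4, 8, 9, 10, 1, 7]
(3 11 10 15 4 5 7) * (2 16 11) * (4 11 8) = [0, 1, 16, 2, 5, 7, 6, 3, 4, 9, 15, 10, 12, 13, 14, 11, 8] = (2 16 8 4 5 7 3)(10 15 11)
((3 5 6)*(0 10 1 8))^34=(0 1)(3 5 6)(8 10)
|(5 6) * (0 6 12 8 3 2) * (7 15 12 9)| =10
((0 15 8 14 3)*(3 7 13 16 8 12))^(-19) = (0 15 12 3)(7 13 16 8 14)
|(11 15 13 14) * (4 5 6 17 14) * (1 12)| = |(1 12)(4 5 6 17 14 11 15 13)| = 8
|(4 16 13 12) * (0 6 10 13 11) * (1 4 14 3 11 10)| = |(0 6 1 4 16 10 13 12 14 3 11)| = 11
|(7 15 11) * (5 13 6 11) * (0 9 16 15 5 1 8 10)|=|(0 9 16 15 1 8 10)(5 13 6 11 7)|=35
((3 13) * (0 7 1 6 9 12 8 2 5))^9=((0 7 1 6 9 12 8 2 5)(3 13))^9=(3 13)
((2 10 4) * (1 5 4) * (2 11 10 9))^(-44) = (1 5 4 11 10)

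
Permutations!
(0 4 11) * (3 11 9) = (0 4 9 3 11) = [4, 1, 2, 11, 9, 5, 6, 7, 8, 3, 10, 0]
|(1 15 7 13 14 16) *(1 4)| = 7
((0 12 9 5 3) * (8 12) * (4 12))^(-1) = ((0 8 4 12 9 5 3))^(-1) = (0 3 5 9 12 4 8)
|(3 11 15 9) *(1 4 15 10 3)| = 12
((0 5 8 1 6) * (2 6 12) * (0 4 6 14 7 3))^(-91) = ((0 5 8 1 12 2 14 7 3)(4 6))^(-91) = (0 3 7 14 2 12 1 8 5)(4 6)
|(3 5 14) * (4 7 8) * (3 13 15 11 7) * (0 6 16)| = 9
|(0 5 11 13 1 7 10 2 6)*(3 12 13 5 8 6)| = 42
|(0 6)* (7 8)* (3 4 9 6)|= |(0 3 4 9 6)(7 8)|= 10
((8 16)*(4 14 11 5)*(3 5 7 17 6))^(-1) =(3 6 17 7 11 14 4 5)(8 16)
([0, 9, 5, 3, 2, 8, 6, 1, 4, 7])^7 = [0, 9, 4, 3, 8, 2, 6, 1, 5, 7]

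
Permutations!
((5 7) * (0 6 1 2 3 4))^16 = ((0 6 1 2 3 4)(5 7))^16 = (7)(0 3 1)(2 6 4)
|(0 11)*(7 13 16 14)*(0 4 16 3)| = |(0 11 4 16 14 7 13 3)| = 8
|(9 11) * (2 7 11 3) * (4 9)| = 6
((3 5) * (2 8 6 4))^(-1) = ((2 8 6 4)(3 5))^(-1) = (2 4 6 8)(3 5)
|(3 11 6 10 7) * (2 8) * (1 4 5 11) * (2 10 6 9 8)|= |(1 4 5 11 9 8 10 7 3)|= 9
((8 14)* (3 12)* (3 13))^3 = (8 14)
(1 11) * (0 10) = (0 10)(1 11) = [10, 11, 2, 3, 4, 5, 6, 7, 8, 9, 0, 1]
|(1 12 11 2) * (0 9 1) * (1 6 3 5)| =9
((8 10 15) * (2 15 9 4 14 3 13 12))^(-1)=((2 15 8 10 9 4 14 3 13 12))^(-1)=(2 12 13 3 14 4 9 10 8 15)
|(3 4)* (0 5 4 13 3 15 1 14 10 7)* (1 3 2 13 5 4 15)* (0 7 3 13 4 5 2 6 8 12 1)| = |(0 5 15 13 6 8 12 1 14 10 3 2 4)| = 13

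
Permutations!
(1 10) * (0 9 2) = (0 9 2)(1 10) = [9, 10, 0, 3, 4, 5, 6, 7, 8, 2, 1]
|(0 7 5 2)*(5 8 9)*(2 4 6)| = 8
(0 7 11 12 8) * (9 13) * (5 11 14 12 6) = (0 7 14 12 8)(5 11 6)(9 13) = [7, 1, 2, 3, 4, 11, 5, 14, 0, 13, 10, 6, 8, 9, 12]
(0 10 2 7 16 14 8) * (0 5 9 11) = (0 10 2 7 16 14 8 5 9 11) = [10, 1, 7, 3, 4, 9, 6, 16, 5, 11, 2, 0, 12, 13, 8, 15, 14]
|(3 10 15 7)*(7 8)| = |(3 10 15 8 7)| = 5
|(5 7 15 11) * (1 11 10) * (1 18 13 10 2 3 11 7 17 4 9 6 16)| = |(1 7 15 2 3 11 5 17 4 9 6 16)(10 18 13)| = 12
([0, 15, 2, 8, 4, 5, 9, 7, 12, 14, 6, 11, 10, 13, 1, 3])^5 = (1 10 15 6 3 9 8 14 12)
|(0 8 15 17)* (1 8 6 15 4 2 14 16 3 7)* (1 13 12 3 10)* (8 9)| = 8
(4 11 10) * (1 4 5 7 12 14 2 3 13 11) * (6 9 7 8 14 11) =[0, 4, 3, 13, 1, 8, 9, 12, 14, 7, 5, 10, 11, 6, 2] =(1 4)(2 3 13 6 9 7 12 11 10 5 8 14)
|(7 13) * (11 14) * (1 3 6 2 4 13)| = 14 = |(1 3 6 2 4 13 7)(11 14)|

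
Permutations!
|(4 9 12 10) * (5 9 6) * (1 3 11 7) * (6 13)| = 28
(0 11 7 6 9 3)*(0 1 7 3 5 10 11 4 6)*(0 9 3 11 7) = [4, 0, 2, 1, 6, 10, 3, 9, 8, 5, 7, 11] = (11)(0 4 6 3 1)(5 10 7 9)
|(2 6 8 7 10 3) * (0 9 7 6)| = 6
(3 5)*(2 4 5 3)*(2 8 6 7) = (2 4 5 8 6 7) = [0, 1, 4, 3, 5, 8, 7, 2, 6]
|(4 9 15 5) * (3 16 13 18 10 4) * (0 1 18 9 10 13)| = 18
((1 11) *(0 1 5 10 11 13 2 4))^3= ((0 1 13 2 4)(5 10 11))^3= (0 2 1 4 13)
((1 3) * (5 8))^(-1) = (1 3)(5 8)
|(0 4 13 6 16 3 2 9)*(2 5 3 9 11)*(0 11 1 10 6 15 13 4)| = |(1 10 6 16 9 11 2)(3 5)(13 15)| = 14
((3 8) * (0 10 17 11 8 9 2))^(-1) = ((0 10 17 11 8 3 9 2))^(-1) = (0 2 9 3 8 11 17 10)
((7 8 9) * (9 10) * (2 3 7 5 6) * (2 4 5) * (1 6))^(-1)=((1 6 4 5)(2 3 7 8 10 9))^(-1)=(1 5 4 6)(2 9 10 8 7 3)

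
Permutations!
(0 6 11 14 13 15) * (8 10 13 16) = [6, 1, 2, 3, 4, 5, 11, 7, 10, 9, 13, 14, 12, 15, 16, 0, 8] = (0 6 11 14 16 8 10 13 15)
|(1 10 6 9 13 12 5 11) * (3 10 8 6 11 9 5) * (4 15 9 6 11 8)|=10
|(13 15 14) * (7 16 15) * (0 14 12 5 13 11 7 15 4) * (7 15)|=|(0 14 11 15 12 5 13 7 16 4)|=10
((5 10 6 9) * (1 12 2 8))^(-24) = ((1 12 2 8)(5 10 6 9))^(-24) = (12)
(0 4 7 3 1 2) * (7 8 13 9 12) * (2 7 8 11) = (0 4 11 2)(1 7 3)(8 13 9 12) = [4, 7, 0, 1, 11, 5, 6, 3, 13, 12, 10, 2, 8, 9]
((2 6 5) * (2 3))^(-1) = (2 3 5 6)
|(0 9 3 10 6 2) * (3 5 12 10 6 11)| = 9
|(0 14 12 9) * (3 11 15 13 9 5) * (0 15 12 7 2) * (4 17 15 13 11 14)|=22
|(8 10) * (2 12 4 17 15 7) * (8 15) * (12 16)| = |(2 16 12 4 17 8 10 15 7)| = 9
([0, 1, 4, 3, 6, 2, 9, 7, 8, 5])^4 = [0, 1, 5, 3, 2, 9, 4, 7, 8, 6]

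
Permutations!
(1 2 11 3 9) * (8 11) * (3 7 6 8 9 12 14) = (1 2 9)(3 12 14)(6 8 11 7) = [0, 2, 9, 12, 4, 5, 8, 6, 11, 1, 10, 7, 14, 13, 3]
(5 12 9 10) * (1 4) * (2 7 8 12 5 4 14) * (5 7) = (1 14 2 5 7 8 12 9 10 4) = [0, 14, 5, 3, 1, 7, 6, 8, 12, 10, 4, 11, 9, 13, 2]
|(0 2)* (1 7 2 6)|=5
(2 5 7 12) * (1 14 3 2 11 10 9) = (1 14 3 2 5 7 12 11 10 9) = [0, 14, 5, 2, 4, 7, 6, 12, 8, 1, 9, 10, 11, 13, 3]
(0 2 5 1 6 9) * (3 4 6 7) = (0 2 5 1 7 3 4 6 9) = [2, 7, 5, 4, 6, 1, 9, 3, 8, 0]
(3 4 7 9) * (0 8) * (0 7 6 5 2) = (0 8 7 9 3 4 6 5 2) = [8, 1, 0, 4, 6, 2, 5, 9, 7, 3]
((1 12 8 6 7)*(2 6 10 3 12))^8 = (12) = ((1 2 6 7)(3 12 8 10))^8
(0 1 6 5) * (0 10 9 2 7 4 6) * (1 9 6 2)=(0 9 1)(2 7 4)(5 10 6)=[9, 0, 7, 3, 2, 10, 5, 4, 8, 1, 6]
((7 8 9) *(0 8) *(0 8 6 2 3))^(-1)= (0 3 2 6)(7 9 8)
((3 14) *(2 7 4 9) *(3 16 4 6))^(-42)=(2 4 14 6)(3 7 9 16)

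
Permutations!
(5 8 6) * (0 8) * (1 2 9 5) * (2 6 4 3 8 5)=[5, 6, 9, 8, 3, 0, 1, 7, 4, 2]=(0 5)(1 6)(2 9)(3 8 4)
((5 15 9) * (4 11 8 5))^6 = (15)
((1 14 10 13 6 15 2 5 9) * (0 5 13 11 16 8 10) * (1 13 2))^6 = (0 1 6 9)(5 14 15 13)(8 11)(10 16)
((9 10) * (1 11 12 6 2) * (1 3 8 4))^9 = (1 11 12 6 2 3 8 4)(9 10)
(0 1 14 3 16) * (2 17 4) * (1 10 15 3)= (0 10 15 3 16)(1 14)(2 17 4)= [10, 14, 17, 16, 2, 5, 6, 7, 8, 9, 15, 11, 12, 13, 1, 3, 0, 4]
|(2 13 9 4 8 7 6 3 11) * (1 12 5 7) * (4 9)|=|(1 12 5 7 6 3 11 2 13 4 8)|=11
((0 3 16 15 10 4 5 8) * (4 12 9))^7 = (0 4 10 3 5 12 16 8 9 15) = ((0 3 16 15 10 12 9 4 5 8))^7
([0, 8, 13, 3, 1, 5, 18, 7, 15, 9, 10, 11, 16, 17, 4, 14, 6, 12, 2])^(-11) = (1 4 14 15 8)(2 12 18 17 6 13 16)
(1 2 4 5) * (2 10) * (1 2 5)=[0, 10, 4, 3, 1, 2, 6, 7, 8, 9, 5]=(1 10 5 2 4)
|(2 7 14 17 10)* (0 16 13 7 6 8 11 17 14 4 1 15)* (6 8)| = 35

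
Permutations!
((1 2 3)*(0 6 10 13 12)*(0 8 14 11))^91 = (0 13 14 6 12 11 10 8)(1 2 3) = ((0 6 10 13 12 8 14 11)(1 2 3))^91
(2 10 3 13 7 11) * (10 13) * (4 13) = (2 4 13 7 11)(3 10) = [0, 1, 4, 10, 13, 5, 6, 11, 8, 9, 3, 2, 12, 7]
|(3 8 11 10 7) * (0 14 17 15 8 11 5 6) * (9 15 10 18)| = 13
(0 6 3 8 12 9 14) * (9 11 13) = (0 6 3 8 12 11 13 9 14) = [6, 1, 2, 8, 4, 5, 3, 7, 12, 14, 10, 13, 11, 9, 0]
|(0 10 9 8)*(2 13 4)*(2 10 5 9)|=4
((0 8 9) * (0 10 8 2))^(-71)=(0 2)(8 9 10)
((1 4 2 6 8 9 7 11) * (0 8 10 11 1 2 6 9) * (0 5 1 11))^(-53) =(0 1 10 5 6 8 4)(2 11 7 9)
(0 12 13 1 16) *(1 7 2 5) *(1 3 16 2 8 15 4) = (0 12 13 7 8 15 4 1 2 5 3 16) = [12, 2, 5, 16, 1, 3, 6, 8, 15, 9, 10, 11, 13, 7, 14, 4, 0]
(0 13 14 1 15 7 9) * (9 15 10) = [13, 10, 2, 3, 4, 5, 6, 15, 8, 0, 9, 11, 12, 14, 1, 7] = (0 13 14 1 10 9)(7 15)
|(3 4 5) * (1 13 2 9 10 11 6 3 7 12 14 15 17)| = |(1 13 2 9 10 11 6 3 4 5 7 12 14 15 17)| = 15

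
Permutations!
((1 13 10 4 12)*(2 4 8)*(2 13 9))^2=(1 2 12 9 4)(8 10 13)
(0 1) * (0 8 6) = (0 1 8 6) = [1, 8, 2, 3, 4, 5, 0, 7, 6]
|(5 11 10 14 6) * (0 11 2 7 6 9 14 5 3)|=8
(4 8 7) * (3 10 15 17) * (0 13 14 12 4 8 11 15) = (0 13 14 12 4 11 15 17 3 10)(7 8) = [13, 1, 2, 10, 11, 5, 6, 8, 7, 9, 0, 15, 4, 14, 12, 17, 16, 3]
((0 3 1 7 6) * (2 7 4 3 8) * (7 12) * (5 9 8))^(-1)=(0 6 7 12 2 8 9 5)(1 3 4)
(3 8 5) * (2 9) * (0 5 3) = (0 5)(2 9)(3 8) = [5, 1, 9, 8, 4, 0, 6, 7, 3, 2]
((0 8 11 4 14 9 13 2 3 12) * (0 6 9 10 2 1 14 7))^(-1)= ((0 8 11 4 7)(1 14 10 2 3 12 6 9 13))^(-1)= (0 7 4 11 8)(1 13 9 6 12 3 2 10 14)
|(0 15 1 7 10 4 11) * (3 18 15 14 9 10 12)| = 6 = |(0 14 9 10 4 11)(1 7 12 3 18 15)|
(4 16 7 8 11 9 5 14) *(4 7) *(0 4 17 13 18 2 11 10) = [4, 1, 11, 3, 16, 14, 6, 8, 10, 5, 0, 9, 12, 18, 7, 15, 17, 13, 2] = (0 4 16 17 13 18 2 11 9 5 14 7 8 10)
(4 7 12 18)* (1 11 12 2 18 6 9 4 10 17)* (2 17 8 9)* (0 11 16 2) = (0 11 12 6)(1 16 2 18 10 8 9 4 7 17) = [11, 16, 18, 3, 7, 5, 0, 17, 9, 4, 8, 12, 6, 13, 14, 15, 2, 1, 10]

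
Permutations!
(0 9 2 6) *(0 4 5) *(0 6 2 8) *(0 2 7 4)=[9, 1, 7, 3, 5, 6, 0, 4, 2, 8]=(0 9 8 2 7 4 5 6)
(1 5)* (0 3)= (0 3)(1 5)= [3, 5, 2, 0, 4, 1]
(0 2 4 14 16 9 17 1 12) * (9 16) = (0 2 4 14 9 17 1 12) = [2, 12, 4, 3, 14, 5, 6, 7, 8, 17, 10, 11, 0, 13, 9, 15, 16, 1]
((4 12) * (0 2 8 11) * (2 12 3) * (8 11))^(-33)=(0 3)(2 12)(4 11)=((0 12 4 3 2 11))^(-33)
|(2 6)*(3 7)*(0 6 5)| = 4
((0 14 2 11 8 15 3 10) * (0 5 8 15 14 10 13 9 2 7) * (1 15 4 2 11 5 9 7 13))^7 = ((0 10 9 11 4 2 5 8 14 13 7)(1 15 3))^7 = (0 8 11 7 5 9 13 2 10 14 4)(1 15 3)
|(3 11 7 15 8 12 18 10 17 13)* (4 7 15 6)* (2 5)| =18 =|(2 5)(3 11 15 8 12 18 10 17 13)(4 7 6)|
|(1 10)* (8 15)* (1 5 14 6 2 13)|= 14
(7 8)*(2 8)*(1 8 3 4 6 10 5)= (1 8 7 2 3 4 6 10 5)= [0, 8, 3, 4, 6, 1, 10, 2, 7, 9, 5]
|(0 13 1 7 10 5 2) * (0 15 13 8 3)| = 21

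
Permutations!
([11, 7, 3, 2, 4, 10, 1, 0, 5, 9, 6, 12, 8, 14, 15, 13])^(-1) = (0 7 1 6 10 5 8 12 11)(2 3)(13 15 14)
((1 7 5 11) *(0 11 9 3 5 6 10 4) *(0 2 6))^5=(0 11 1 7)(2 6 10 4)(3 9 5)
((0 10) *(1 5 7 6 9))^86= (10)(1 5 7 6 9)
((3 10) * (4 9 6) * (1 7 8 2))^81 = (1 7 8 2)(3 10)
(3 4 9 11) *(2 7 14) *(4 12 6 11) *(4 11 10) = [0, 1, 7, 12, 9, 5, 10, 14, 8, 11, 4, 3, 6, 13, 2] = (2 7 14)(3 12 6 10 4 9 11)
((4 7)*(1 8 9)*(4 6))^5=(1 9 8)(4 6 7)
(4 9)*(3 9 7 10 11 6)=(3 9 4 7 10 11 6)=[0, 1, 2, 9, 7, 5, 3, 10, 8, 4, 11, 6]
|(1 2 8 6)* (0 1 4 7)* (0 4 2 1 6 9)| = |(0 6 2 8 9)(4 7)| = 10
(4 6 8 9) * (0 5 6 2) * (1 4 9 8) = (9)(0 5 6 1 4 2) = [5, 4, 0, 3, 2, 6, 1, 7, 8, 9]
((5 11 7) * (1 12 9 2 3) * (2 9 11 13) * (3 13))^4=((1 12 11 7 5 3)(2 13))^4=(13)(1 5 11)(3 7 12)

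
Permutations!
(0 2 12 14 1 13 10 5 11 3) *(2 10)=[10, 13, 12, 0, 4, 11, 6, 7, 8, 9, 5, 3, 14, 2, 1]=(0 10 5 11 3)(1 13 2 12 14)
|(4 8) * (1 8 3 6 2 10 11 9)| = |(1 8 4 3 6 2 10 11 9)| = 9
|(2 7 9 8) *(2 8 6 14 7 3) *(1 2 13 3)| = 4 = |(1 2)(3 13)(6 14 7 9)|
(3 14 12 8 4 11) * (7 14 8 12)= (3 8 4 11)(7 14)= [0, 1, 2, 8, 11, 5, 6, 14, 4, 9, 10, 3, 12, 13, 7]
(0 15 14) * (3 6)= [15, 1, 2, 6, 4, 5, 3, 7, 8, 9, 10, 11, 12, 13, 0, 14]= (0 15 14)(3 6)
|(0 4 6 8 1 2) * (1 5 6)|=|(0 4 1 2)(5 6 8)|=12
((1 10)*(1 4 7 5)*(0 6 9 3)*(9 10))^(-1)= (0 3 9 1 5 7 4 10 6)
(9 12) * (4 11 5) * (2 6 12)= [0, 1, 6, 3, 11, 4, 12, 7, 8, 2, 10, 5, 9]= (2 6 12 9)(4 11 5)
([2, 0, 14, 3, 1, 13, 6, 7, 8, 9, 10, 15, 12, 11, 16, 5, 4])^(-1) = (0 1 4 16 14 2)(5 15 11 13)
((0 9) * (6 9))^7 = ((0 6 9))^7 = (0 6 9)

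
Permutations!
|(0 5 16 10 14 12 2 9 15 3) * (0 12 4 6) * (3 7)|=|(0 5 16 10 14 4 6)(2 9 15 7 3 12)|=42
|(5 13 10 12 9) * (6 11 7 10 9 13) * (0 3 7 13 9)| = 10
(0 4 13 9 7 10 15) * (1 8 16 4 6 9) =(0 6 9 7 10 15)(1 8 16 4 13) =[6, 8, 2, 3, 13, 5, 9, 10, 16, 7, 15, 11, 12, 1, 14, 0, 4]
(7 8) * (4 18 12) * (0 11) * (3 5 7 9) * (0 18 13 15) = (0 11 18 12 4 13 15)(3 5 7 8 9) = [11, 1, 2, 5, 13, 7, 6, 8, 9, 3, 10, 18, 4, 15, 14, 0, 16, 17, 12]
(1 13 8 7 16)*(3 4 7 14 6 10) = (1 13 8 14 6 10 3 4 7 16) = [0, 13, 2, 4, 7, 5, 10, 16, 14, 9, 3, 11, 12, 8, 6, 15, 1]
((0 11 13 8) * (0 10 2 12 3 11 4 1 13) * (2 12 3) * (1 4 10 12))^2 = (0 1 8 2 11 10 13 12 3)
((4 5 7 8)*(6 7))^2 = ((4 5 6 7 8))^2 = (4 6 8 5 7)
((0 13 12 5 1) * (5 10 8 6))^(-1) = (0 1 5 6 8 10 12 13)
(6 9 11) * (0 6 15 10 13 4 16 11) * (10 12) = [6, 1, 2, 3, 16, 5, 9, 7, 8, 0, 13, 15, 10, 4, 14, 12, 11] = (0 6 9)(4 16 11 15 12 10 13)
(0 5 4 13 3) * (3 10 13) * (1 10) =[5, 10, 2, 0, 3, 4, 6, 7, 8, 9, 13, 11, 12, 1] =(0 5 4 3)(1 10 13)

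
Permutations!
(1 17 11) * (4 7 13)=(1 17 11)(4 7 13)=[0, 17, 2, 3, 7, 5, 6, 13, 8, 9, 10, 1, 12, 4, 14, 15, 16, 11]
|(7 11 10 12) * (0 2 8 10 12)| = 12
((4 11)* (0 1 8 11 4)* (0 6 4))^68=((0 1 8 11 6 4))^68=(0 8 6)(1 11 4)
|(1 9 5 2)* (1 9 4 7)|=|(1 4 7)(2 9 5)|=3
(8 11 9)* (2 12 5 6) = (2 12 5 6)(8 11 9) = [0, 1, 12, 3, 4, 6, 2, 7, 11, 8, 10, 9, 5]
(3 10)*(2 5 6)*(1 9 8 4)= (1 9 8 4)(2 5 6)(3 10)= [0, 9, 5, 10, 1, 6, 2, 7, 4, 8, 3]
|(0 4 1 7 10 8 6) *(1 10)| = 10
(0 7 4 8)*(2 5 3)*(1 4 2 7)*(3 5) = (0 1 4 8)(2 3 7) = [1, 4, 3, 7, 8, 5, 6, 2, 0]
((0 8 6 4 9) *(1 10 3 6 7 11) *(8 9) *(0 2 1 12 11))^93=(0 1 6 7 2 3 8 9 10 4)(11 12)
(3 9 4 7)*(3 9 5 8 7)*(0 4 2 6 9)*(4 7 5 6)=(0 7)(2 4 3 6 9)(5 8)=[7, 1, 4, 6, 3, 8, 9, 0, 5, 2]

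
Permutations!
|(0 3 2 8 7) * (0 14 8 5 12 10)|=6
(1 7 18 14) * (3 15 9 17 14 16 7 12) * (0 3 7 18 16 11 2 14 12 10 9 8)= (0 3 15 8)(1 10 9 17 12 7 16 18 11 2 14)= [3, 10, 14, 15, 4, 5, 6, 16, 0, 17, 9, 2, 7, 13, 1, 8, 18, 12, 11]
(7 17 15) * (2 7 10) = [0, 1, 7, 3, 4, 5, 6, 17, 8, 9, 2, 11, 12, 13, 14, 10, 16, 15] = (2 7 17 15 10)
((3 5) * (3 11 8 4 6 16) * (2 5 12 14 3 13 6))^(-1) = ((2 5 11 8 4)(3 12 14)(6 16 13))^(-1) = (2 4 8 11 5)(3 14 12)(6 13 16)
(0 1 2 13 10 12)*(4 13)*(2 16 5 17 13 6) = (0 1 16 5 17 13 10 12)(2 4 6) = [1, 16, 4, 3, 6, 17, 2, 7, 8, 9, 12, 11, 0, 10, 14, 15, 5, 13]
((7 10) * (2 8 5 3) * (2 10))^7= ((2 8 5 3 10 7))^7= (2 8 5 3 10 7)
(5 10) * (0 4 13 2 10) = (0 4 13 2 10 5) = [4, 1, 10, 3, 13, 0, 6, 7, 8, 9, 5, 11, 12, 2]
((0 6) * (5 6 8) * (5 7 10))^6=(10)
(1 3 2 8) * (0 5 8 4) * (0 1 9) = (0 5 8 9)(1 3 2 4) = [5, 3, 4, 2, 1, 8, 6, 7, 9, 0]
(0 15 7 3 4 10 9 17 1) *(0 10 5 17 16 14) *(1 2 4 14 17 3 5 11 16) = [15, 10, 4, 14, 11, 3, 6, 5, 8, 1, 9, 16, 12, 13, 0, 7, 17, 2] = (0 15 7 5 3 14)(1 10 9)(2 4 11 16 17)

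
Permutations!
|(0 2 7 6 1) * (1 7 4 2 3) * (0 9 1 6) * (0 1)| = |(0 3 6 7 1 9)(2 4)| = 6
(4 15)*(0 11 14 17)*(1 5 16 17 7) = (0 11 14 7 1 5 16 17)(4 15) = [11, 5, 2, 3, 15, 16, 6, 1, 8, 9, 10, 14, 12, 13, 7, 4, 17, 0]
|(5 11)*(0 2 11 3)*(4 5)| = 6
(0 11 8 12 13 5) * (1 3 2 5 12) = (0 11 8 1 3 2 5)(12 13) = [11, 3, 5, 2, 4, 0, 6, 7, 1, 9, 10, 8, 13, 12]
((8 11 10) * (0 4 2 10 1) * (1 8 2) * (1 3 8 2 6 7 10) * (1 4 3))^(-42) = ((0 3 8 11 2 4 1)(6 7 10))^(-42) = (11)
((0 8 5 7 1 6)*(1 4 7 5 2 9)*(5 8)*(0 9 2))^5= (0 8 5)(1 9 6)(4 7)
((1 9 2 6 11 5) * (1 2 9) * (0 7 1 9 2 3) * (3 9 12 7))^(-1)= ((0 3)(1 12 7)(2 6 11 5 9))^(-1)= (0 3)(1 7 12)(2 9 5 11 6)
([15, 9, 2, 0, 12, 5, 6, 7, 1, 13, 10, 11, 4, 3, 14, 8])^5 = (0 13 1 15 3 9 8)(4 12)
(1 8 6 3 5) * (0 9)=(0 9)(1 8 6 3 5)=[9, 8, 2, 5, 4, 1, 3, 7, 6, 0]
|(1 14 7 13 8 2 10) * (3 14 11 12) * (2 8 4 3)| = |(1 11 12 2 10)(3 14 7 13 4)| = 5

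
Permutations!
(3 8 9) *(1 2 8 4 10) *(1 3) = (1 2 8 9)(3 4 10) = [0, 2, 8, 4, 10, 5, 6, 7, 9, 1, 3]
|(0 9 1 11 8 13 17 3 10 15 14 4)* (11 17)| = |(0 9 1 17 3 10 15 14 4)(8 13 11)| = 9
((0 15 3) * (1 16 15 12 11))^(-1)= (0 3 15 16 1 11 12)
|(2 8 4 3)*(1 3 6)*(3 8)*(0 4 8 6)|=2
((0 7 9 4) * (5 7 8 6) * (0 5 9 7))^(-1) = ((0 8 6 9 4 5))^(-1) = (0 5 4 9 6 8)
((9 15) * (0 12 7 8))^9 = ((0 12 7 8)(9 15))^9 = (0 12 7 8)(9 15)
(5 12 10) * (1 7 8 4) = [0, 7, 2, 3, 1, 12, 6, 8, 4, 9, 5, 11, 10] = (1 7 8 4)(5 12 10)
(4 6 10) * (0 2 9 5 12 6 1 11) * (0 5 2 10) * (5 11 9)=(0 10 4 1 9 2 5 12 6)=[10, 9, 5, 3, 1, 12, 0, 7, 8, 2, 4, 11, 6]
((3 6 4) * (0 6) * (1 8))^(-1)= (0 3 4 6)(1 8)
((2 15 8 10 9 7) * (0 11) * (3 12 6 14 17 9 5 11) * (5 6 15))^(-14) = ((0 3 12 15 8 10 6 14 17 9 7 2 5 11))^(-14) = (17)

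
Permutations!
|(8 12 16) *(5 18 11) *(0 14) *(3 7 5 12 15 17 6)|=|(0 14)(3 7 5 18 11 12 16 8 15 17 6)|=22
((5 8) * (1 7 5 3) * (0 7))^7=(0 7 5 8 3 1)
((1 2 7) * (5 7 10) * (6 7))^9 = ((1 2 10 5 6 7))^9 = (1 5)(2 6)(7 10)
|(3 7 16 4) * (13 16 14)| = 6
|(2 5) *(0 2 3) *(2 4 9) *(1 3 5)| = 6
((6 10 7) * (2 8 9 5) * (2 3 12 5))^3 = ((2 8 9)(3 12 5)(6 10 7))^3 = (12)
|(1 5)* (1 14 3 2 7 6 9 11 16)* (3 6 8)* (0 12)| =|(0 12)(1 5 14 6 9 11 16)(2 7 8 3)| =28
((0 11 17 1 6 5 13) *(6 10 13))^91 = (0 11 17 1 10 13)(5 6)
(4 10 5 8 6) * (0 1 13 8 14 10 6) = [1, 13, 2, 3, 6, 14, 4, 7, 0, 9, 5, 11, 12, 8, 10] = (0 1 13 8)(4 6)(5 14 10)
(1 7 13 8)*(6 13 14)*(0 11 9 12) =(0 11 9 12)(1 7 14 6 13 8) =[11, 7, 2, 3, 4, 5, 13, 14, 1, 12, 10, 9, 0, 8, 6]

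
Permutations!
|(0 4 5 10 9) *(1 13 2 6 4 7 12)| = 11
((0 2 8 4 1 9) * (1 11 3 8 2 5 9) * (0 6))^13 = ((0 5 9 6)(3 8 4 11))^13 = (0 5 9 6)(3 8 4 11)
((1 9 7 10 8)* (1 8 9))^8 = (7 9 10)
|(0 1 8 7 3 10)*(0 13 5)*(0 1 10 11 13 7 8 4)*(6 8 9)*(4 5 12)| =|(0 10 7 3 11 13 12 4)(1 5)(6 8 9)| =24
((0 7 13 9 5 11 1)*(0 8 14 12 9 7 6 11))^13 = (0 8 5 1 9 11 12 6 14)(7 13)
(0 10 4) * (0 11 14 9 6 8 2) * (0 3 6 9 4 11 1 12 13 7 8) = (0 10 11 14 4 1 12 13 7 8 2 3 6) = [10, 12, 3, 6, 1, 5, 0, 8, 2, 9, 11, 14, 13, 7, 4]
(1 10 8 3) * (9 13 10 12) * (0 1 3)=[1, 12, 2, 3, 4, 5, 6, 7, 0, 13, 8, 11, 9, 10]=(0 1 12 9 13 10 8)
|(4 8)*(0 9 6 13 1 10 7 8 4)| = |(0 9 6 13 1 10 7 8)| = 8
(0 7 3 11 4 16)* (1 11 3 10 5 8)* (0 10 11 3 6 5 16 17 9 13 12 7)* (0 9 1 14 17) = (0 9 13 12 7 11 4)(1 3 6 5 8 14 17)(10 16) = [9, 3, 2, 6, 0, 8, 5, 11, 14, 13, 16, 4, 7, 12, 17, 15, 10, 1]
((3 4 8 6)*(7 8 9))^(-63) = ((3 4 9 7 8 6))^(-63) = (3 7)(4 8)(6 9)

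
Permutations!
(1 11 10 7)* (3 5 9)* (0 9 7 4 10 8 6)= (0 9 3 5 7 1 11 8 6)(4 10)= [9, 11, 2, 5, 10, 7, 0, 1, 6, 3, 4, 8]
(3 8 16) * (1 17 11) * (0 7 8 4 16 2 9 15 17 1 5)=[7, 1, 9, 4, 16, 0, 6, 8, 2, 15, 10, 5, 12, 13, 14, 17, 3, 11]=(0 7 8 2 9 15 17 11 5)(3 4 16)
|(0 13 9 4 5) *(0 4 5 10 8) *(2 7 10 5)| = 14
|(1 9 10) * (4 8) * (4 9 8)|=4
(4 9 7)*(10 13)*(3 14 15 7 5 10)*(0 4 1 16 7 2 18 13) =(0 4 9 5 10)(1 16 7)(2 18 13 3 14 15) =[4, 16, 18, 14, 9, 10, 6, 1, 8, 5, 0, 11, 12, 3, 15, 2, 7, 17, 13]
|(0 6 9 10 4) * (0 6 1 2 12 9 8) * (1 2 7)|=|(0 2 12 9 10 4 6 8)(1 7)|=8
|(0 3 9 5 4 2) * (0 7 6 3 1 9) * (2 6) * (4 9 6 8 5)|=|(0 1 6 3)(2 7)(4 8 5 9)|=4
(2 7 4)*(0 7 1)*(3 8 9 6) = (0 7 4 2 1)(3 8 9 6) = [7, 0, 1, 8, 2, 5, 3, 4, 9, 6]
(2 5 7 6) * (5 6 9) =(2 6)(5 7 9) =[0, 1, 6, 3, 4, 7, 2, 9, 8, 5]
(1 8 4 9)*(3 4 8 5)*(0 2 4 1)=(0 2 4 9)(1 5 3)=[2, 5, 4, 1, 9, 3, 6, 7, 8, 0]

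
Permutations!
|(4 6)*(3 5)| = |(3 5)(4 6)| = 2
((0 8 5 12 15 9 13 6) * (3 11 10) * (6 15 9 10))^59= ((0 8 5 12 9 13 15 10 3 11 6))^59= (0 9 3 8 13 11 5 15 6 12 10)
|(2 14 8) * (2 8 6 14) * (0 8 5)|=6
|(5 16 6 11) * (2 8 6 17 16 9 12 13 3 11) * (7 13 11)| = 12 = |(2 8 6)(3 7 13)(5 9 12 11)(16 17)|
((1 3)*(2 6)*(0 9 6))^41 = (0 9 6 2)(1 3)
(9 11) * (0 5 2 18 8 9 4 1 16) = (0 5 2 18 8 9 11 4 1 16) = [5, 16, 18, 3, 1, 2, 6, 7, 9, 11, 10, 4, 12, 13, 14, 15, 0, 17, 8]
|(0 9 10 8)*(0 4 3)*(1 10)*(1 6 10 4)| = |(0 9 6 10 8 1 4 3)| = 8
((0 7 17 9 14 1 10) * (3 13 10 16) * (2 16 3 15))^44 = (0 10 13 3 1 14 9 17 7)(2 15 16)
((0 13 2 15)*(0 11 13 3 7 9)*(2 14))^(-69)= ((0 3 7 9)(2 15 11 13 14))^(-69)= (0 9 7 3)(2 15 11 13 14)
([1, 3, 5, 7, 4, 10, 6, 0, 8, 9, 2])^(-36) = [0, 1, 2, 3, 4, 5, 6, 7, 8, 9, 10]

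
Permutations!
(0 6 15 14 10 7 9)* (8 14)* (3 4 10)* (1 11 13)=(0 6 15 8 14 3 4 10 7 9)(1 11 13)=[6, 11, 2, 4, 10, 5, 15, 9, 14, 0, 7, 13, 12, 1, 3, 8]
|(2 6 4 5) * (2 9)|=5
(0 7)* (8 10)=(0 7)(8 10)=[7, 1, 2, 3, 4, 5, 6, 0, 10, 9, 8]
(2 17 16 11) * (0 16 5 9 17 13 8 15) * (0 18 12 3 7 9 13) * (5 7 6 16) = [5, 1, 0, 6, 4, 13, 16, 9, 15, 17, 10, 2, 3, 8, 14, 18, 11, 7, 12] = (0 5 13 8 15 18 12 3 6 16 11 2)(7 9 17)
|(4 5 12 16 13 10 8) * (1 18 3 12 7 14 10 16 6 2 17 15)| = 24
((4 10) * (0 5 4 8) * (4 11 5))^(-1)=(0 8 10 4)(5 11)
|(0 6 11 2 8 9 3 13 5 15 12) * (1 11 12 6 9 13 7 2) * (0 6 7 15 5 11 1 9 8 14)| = 10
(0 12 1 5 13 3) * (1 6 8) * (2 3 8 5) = (0 12 6 5 13 8 1 2 3) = [12, 2, 3, 0, 4, 13, 5, 7, 1, 9, 10, 11, 6, 8]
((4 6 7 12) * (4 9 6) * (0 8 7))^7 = ((0 8 7 12 9 6))^7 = (0 8 7 12 9 6)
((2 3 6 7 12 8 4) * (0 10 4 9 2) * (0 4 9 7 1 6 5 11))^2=(0 9 3 11 10 2 5)(7 8 12)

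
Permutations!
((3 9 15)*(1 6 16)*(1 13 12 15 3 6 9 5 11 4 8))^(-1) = (1 8 4 11 5 3 9)(6 15 12 13 16) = ((1 9 3 5 11 4 8)(6 16 13 12 15))^(-1)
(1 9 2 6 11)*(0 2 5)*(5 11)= (0 2 6 5)(1 9 11)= [2, 9, 6, 3, 4, 0, 5, 7, 8, 11, 10, 1]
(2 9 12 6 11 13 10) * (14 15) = (2 9 12 6 11 13 10)(14 15) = [0, 1, 9, 3, 4, 5, 11, 7, 8, 12, 2, 13, 6, 10, 15, 14]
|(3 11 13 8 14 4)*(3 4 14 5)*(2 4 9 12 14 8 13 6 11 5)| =|(2 4 9 12 14 8)(3 5)(6 11)| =6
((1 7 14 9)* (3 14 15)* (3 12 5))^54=(1 14 5 15)(3 12 7 9)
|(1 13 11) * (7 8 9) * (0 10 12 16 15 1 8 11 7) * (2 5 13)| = 13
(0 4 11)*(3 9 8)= (0 4 11)(3 9 8)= [4, 1, 2, 9, 11, 5, 6, 7, 3, 8, 10, 0]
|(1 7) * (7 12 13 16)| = |(1 12 13 16 7)| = 5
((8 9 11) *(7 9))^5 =(7 9 11 8) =((7 9 11 8))^5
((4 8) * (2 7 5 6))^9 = (2 7 5 6)(4 8)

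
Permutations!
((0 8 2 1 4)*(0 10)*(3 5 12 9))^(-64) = (12)(0 2 4)(1 10 8)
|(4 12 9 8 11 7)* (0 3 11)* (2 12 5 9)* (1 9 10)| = |(0 3 11 7 4 5 10 1 9 8)(2 12)| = 10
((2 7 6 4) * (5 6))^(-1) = (2 4 6 5 7)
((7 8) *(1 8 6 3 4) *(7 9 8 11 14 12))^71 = (1 4 3 6 7 12 14 11)(8 9)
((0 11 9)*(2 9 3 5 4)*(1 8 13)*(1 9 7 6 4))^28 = ((0 11 3 5 1 8 13 9)(2 7 6 4))^28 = (0 1)(3 13)(5 9)(8 11)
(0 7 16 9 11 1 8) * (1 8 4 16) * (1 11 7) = (0 1 4 16 9 7 11 8) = [1, 4, 2, 3, 16, 5, 6, 11, 0, 7, 10, 8, 12, 13, 14, 15, 9]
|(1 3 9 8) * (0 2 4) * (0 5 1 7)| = 9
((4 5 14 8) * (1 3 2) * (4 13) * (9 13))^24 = (14)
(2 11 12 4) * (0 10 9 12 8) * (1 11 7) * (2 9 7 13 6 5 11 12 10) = (0 2 13 6 5 11 8)(1 12 4 9 10 7) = [2, 12, 13, 3, 9, 11, 5, 1, 0, 10, 7, 8, 4, 6]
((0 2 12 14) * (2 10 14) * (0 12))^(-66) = (0 2 12 14 10)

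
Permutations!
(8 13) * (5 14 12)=(5 14 12)(8 13)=[0, 1, 2, 3, 4, 14, 6, 7, 13, 9, 10, 11, 5, 8, 12]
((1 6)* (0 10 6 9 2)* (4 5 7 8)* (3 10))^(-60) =(0 6 2 10 9 3 1)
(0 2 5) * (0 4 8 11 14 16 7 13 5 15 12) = (0 2 15 12)(4 8 11 14 16 7 13 5) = [2, 1, 15, 3, 8, 4, 6, 13, 11, 9, 10, 14, 0, 5, 16, 12, 7]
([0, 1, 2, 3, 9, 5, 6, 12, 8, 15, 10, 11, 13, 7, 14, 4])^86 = [0, 1, 2, 3, 15, 5, 6, 13, 8, 4, 10, 11, 7, 12, 14, 9]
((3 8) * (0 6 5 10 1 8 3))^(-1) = (0 8 1 10 5 6)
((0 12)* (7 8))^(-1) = ((0 12)(7 8))^(-1) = (0 12)(7 8)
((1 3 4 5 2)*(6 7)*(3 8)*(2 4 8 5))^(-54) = ((1 5 4 2)(3 8)(6 7))^(-54) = (8)(1 4)(2 5)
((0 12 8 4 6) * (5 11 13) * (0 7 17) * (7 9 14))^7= (0 7 9 4 12 17 14 6 8)(5 11 13)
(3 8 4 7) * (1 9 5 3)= (1 9 5 3 8 4 7)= [0, 9, 2, 8, 7, 3, 6, 1, 4, 5]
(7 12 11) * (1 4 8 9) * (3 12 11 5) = (1 4 8 9)(3 12 5)(7 11) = [0, 4, 2, 12, 8, 3, 6, 11, 9, 1, 10, 7, 5]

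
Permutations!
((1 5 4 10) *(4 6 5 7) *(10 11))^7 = ((1 7 4 11 10)(5 6))^7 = (1 4 10 7 11)(5 6)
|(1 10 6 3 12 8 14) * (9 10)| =8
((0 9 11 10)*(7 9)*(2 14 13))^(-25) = (2 13 14)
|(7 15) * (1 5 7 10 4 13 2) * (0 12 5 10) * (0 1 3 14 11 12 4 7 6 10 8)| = 15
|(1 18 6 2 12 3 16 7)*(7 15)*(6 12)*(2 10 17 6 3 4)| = |(1 18 12 4 2 3 16 15 7)(6 10 17)| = 9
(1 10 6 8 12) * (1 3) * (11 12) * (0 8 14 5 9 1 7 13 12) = (0 8 11)(1 10 6 14 5 9)(3 7 13 12) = [8, 10, 2, 7, 4, 9, 14, 13, 11, 1, 6, 0, 3, 12, 5]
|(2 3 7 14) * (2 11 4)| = 6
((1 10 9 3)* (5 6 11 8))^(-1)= ((1 10 9 3)(5 6 11 8))^(-1)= (1 3 9 10)(5 8 11 6)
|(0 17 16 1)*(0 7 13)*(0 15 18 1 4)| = 20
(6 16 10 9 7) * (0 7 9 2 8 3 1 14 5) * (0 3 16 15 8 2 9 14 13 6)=[7, 13, 2, 1, 4, 3, 15, 0, 16, 14, 9, 11, 12, 6, 5, 8, 10]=(0 7)(1 13 6 15 8 16 10 9 14 5 3)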